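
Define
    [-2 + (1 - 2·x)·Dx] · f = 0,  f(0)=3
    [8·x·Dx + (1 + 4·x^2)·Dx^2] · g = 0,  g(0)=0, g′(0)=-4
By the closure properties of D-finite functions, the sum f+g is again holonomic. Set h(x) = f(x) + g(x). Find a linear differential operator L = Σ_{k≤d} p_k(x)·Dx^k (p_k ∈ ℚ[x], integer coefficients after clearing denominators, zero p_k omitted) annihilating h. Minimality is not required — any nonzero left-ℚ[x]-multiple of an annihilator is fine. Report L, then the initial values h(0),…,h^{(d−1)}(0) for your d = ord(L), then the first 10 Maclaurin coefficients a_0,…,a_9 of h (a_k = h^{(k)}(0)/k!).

L = (-8 + 64·x + 96·x^2)·Dx + (8 - 8·x + 32·x^2 + 96·x^3)·Dx^2 + (-1 + 16·x^4)·Dx^3  (order 3).
h: a_k = 3, 2, 12, 88/3, 48, 416/5, 192, 2944/7, 768, 12800/9, …
ICs: h(0) = 3, h′(0) = 2, h′′(0) = 24.

f: a_k = 3, 6, 12, 24, 48, 96, 192, 384, 768, 1536, …
g: a_k = 0, -4, 0, 16/3, 0, -64/5, 0, 256/7, 0, -1024/9, …
f+g: L₀ = lclm(L_f,L_g), ord ≤ 1+2.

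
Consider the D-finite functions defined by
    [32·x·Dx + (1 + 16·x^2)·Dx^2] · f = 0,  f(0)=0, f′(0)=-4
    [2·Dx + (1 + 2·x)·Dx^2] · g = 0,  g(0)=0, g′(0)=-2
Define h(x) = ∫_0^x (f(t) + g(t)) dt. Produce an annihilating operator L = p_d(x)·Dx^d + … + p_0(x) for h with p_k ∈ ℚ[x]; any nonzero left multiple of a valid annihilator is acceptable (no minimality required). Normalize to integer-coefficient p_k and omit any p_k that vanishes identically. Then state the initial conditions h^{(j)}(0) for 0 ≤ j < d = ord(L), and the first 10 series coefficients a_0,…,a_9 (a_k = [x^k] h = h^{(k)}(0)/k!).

L = (-32 - 192·x + 1536·x^2 + 1024·x^3)·Dx^2 + (-20 - 64·x + 576·x^2 + 3072·x^3 + 2048·x^4)·Dx^3 + (-1 + 14·x + 32·x^2 + 256·x^3 + 768·x^4 + 512·x^5)·Dx^4  (order 4).
h: a_k = 0, 0, -3, 2/3, 14/3, 4/5, -176/5, 32/21, 2032/7, 32/9, …
ICs: h(0) = 0, h′(0) = 0, h′′(0) = -6, h′′′(0) = 4.

f: a_k = 0, -4, 0, 64/3, 0, -1024/5, 0, 16384/7, 0, -262144/9, …
g: a_k = 0, -2, 2, -8/3, 4, -32/5, 32/3, -128/7, 32, -512/9, …
Weyl lclm of L_f,L_g ⇒ L₀ (ord ≤ 4).
∫: right-multiply L₀ by Dx.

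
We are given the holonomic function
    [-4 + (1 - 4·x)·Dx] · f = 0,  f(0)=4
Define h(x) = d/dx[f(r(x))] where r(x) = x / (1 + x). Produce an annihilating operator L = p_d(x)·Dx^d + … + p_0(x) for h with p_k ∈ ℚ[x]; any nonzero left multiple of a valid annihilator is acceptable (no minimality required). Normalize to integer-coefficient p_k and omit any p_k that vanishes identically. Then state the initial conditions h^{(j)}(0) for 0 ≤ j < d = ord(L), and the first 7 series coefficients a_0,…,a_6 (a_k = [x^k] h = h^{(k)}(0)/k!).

L = 6 + (-1 + 3·x)·Dx  (order 1).
h: a_k = 16, 96, 432, 1728, 6480, 23328, 81648, …
ICs: h(0) = 16.

f: a_k = 4, 16, 64, 256, 1024, 4096, 16384, …
h₀=f(r): pull back L_f along r ⇒ L₀.
h=h₀': d/dx-closure on L₀ ⇒ L.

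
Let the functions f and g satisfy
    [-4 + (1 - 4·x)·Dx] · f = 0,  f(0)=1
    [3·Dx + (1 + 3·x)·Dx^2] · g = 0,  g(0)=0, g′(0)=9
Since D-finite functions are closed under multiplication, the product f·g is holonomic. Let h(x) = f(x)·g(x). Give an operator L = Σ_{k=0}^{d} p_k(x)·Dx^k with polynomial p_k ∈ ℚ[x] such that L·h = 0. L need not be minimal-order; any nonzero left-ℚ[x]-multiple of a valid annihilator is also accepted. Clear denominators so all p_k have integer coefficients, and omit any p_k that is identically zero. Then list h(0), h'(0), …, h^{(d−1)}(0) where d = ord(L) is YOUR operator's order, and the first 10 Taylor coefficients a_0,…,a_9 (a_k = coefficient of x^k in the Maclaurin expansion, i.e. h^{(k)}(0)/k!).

f: a_k = 1, 4, 16, 64, 256, 1024, 4096, 16384, 65536, 262144, …
g: a_k = 0, 9, -27/2, 27, -243/4, 729/5, -729/2, 6561/7, -19683/8, 6561, …
L₀ := L_f ⊗_s L_g (sym. prod.), ord ≤ 2.
L = 12 + (5 + 36·x)·Dx + (-1 + x + 12·x^2)·Dx^2  (order 2).
h: a_k = 0, 9, 45/2, 117, 1629/4, 8874/5, 67347/10, 975663/35, 30532311/280, 30991581/70, …
ICs: h(0) = 0, h′(0) = 9.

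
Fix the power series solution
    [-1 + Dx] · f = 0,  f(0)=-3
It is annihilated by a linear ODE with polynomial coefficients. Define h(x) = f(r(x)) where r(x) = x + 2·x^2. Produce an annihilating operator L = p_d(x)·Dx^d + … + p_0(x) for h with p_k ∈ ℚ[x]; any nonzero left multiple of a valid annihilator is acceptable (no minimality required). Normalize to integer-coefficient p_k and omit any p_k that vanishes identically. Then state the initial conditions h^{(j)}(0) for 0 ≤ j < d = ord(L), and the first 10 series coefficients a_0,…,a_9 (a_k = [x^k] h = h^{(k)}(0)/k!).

L = (-1 - 4·x) + Dx  (order 1).
h: a_k = -3, -3, -15/2, -13/2, -73/8, -281/40, -1741/240, -1697/336, -57233/13440, -328753/120960, …
ICs: h(0) = -3.

f: a_k = -3, -3, -3/2, -1/2, -1/8, -1/40, -1/240, -1/1680, -1/13440, -1/120960, …
f∘r: x↦r, Dx↦Dx/r' in L_f ⇒ L₀.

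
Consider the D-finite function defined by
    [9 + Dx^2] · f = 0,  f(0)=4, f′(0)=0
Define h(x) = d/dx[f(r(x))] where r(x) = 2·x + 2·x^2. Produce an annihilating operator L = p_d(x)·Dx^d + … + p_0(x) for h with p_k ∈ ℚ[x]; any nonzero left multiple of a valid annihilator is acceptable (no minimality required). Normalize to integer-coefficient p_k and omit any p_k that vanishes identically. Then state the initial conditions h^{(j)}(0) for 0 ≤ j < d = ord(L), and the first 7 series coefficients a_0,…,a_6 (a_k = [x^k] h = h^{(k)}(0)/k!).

f: a_k = 4, 0, -18, 0, 27/2, 0, -81/20, …
h₀=f(r): pull back L_f along r ⇒ L₀.
h=h₀': d/dx-closure on L₀ ⇒ L.
L = (48 + 288·x + 864·x^2 + 1152·x^3 + 576·x^4) + (-6 - 12·x)·Dx + (1 + 4·x + 4·x^2)·Dx^2  (order 2).
h: a_k = 0, -144, -432, 576, 4320, 31104/5, -24192/5, …
ICs: h(0) = 0, h′(0) = -144.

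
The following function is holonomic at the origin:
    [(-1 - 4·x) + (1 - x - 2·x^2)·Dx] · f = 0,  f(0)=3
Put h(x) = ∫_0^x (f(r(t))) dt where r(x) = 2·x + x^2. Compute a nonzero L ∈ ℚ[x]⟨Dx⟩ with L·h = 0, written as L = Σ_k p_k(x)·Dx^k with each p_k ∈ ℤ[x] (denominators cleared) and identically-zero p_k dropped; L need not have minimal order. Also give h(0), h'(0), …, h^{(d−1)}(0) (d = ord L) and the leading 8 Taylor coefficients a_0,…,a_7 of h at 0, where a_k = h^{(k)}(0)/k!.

L = (2 + 16·x + 8·x^2)·Dx + (-1 + 3·x + 6·x^2 + 2·x^3)·Dx^2  (order 2).
h: a_k = 0, 3, 3, 13, 39, 717/5, 527, 14103/7, …
ICs: h(0) = 0, h′(0) = 3.

f: a_k = 3, 3, 9, 15, 33, 63, 129, 255, …
L₀ from L_f via x↦r, Dx↦r'^{-1}Dx.
Integrate: L := L₀·Dx.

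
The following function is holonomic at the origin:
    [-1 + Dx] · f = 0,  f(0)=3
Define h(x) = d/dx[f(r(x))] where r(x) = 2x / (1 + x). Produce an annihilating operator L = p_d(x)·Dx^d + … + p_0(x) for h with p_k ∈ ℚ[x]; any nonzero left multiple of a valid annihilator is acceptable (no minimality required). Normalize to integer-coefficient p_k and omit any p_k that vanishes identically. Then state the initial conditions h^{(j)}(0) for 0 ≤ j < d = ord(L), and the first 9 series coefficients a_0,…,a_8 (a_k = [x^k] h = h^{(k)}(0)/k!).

f: a_k = 3, 3, 3/2, 1/2, 1/8, 1/40, 1/240, 1/1680, 1/13440, …
f∘r: x↦r, Dx↦Dx/r' in L_f ⇒ L₀.
Derive L from L₀ (diff closure).
L = -2·x + (-1 - 2·x - x^2)·Dx  (order 1).
h: a_k = 6, 0, -6, 8, -6, 8/5, 10/3, -256/35, 142/15, …
ICs: h(0) = 6.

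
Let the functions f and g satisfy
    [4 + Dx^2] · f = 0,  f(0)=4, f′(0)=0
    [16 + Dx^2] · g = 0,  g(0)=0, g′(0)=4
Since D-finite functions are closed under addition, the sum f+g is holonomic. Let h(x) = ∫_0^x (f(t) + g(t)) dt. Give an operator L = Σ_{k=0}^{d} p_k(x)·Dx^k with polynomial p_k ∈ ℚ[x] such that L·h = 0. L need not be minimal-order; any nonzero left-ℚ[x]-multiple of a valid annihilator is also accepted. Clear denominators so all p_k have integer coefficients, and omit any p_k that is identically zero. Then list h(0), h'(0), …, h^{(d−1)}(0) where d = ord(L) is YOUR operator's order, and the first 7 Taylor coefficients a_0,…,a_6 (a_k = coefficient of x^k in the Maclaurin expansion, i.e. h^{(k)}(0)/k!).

f: a_k = 4, 0, -8, 0, 8/3, 0, -16/45, …
g: a_k = 0, 4, 0, -32/3, 0, 128/15, 0, …
h₀=f+g: left-lcm gives L₀, ord ≤ 4.
∫: right-multiply L₀ by Dx.
L = 64·Dx + 20·Dx^3 + Dx^5  (order 5).
h: a_k = 0, 4, 2, -8/3, -8/3, 8/15, 64/45, …
ICs: h(0) = 0, h′(0) = 4, h′′(0) = 4, h′′′(0) = -16, h′′′′(0) = -64.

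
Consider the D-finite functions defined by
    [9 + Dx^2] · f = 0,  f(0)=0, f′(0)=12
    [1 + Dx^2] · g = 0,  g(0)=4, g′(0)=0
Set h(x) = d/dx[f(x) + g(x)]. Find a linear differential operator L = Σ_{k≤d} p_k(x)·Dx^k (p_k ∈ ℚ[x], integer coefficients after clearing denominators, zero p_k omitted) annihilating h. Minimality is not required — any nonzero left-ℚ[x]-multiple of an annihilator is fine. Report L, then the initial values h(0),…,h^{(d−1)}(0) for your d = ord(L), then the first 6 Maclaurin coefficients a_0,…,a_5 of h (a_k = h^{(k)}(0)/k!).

f: a_k = 0, 12, 0, -18, 0, 81/10, …
g: a_k = 4, 0, -2, 0, 1/6, 0, …
Sum ⇒ L₀ = lclm(L_f,L_g) in ℚ(x)⟨Dx⟩.
h=h₀': d/dx-closure on L₀ ⇒ L.
L = 9 + 10·Dx^2 + Dx^4  (order 4).
h: a_k = 12, -4, -54, 2/3, 81/2, -1/30, …
ICs: h(0) = 12, h′(0) = -4, h′′(0) = -108, h′′′(0) = 4.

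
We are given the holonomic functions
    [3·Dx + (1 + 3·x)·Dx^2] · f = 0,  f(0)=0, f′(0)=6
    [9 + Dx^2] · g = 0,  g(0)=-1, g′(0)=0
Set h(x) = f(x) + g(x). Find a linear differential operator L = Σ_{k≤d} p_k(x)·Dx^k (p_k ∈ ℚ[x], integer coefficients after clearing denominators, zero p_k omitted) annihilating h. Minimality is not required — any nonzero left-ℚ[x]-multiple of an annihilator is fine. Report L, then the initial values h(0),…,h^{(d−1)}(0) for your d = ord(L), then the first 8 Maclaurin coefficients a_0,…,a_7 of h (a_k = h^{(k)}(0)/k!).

L = (63 + 54·x + 81·x^2)·Dx + (9 + 45·x + 81·x^2 + 81·x^3)·Dx^2 + (7 + 6·x + 9·x^2)·Dx^3 + (1 + 5·x + 9·x^2 + 9·x^3)·Dx^4  (order 4).
h: a_k = -1, 6, -9/2, 18, -351/8, 486/5, -19359/80, 4374/7, …
ICs: h(0) = -1, h′(0) = 6, h′′(0) = -9, h′′′(0) = 108.

f: a_k = 0, 6, -9, 18, -81/2, 486/5, -243, 4374/7, …
g: a_k = -1, 0, 9/2, 0, -27/8, 0, 81/80, 0, …
L₀ := lclm(L_f,L_g); ord L₀ ≤ 2+2.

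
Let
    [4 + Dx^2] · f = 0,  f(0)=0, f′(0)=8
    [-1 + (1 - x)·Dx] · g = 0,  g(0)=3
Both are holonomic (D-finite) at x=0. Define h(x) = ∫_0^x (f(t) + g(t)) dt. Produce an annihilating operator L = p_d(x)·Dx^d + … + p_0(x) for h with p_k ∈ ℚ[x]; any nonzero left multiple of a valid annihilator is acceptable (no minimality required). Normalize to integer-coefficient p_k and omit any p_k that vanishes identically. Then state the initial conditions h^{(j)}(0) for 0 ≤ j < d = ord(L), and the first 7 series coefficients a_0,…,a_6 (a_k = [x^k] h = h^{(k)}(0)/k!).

L = (-20 + 16·x - 8·x^2)·Dx + (12 - 28·x + 24·x^2 - 8·x^3)·Dx^2 + (-5 + 4·x - 2·x^2)·Dx^3 + (3 - 7·x + 6·x^2 - 2·x^3)·Dx^4  (order 4).
h: a_k = 0, 3, 11/2, 1, -7/12, 3/5, 61/90, …
ICs: h(0) = 0, h′(0) = 3, h′′(0) = 11, h′′′(0) = 6.

f: a_k = 0, 8, 0, -16/3, 0, 16/15, 0, …
g: a_k = 3, 3, 3, 3, 3, 3, 3, …
f+g: L₀ = lclm(L_f,L_g), ord ≤ 2+1.
Integrate: L := L₀·Dx.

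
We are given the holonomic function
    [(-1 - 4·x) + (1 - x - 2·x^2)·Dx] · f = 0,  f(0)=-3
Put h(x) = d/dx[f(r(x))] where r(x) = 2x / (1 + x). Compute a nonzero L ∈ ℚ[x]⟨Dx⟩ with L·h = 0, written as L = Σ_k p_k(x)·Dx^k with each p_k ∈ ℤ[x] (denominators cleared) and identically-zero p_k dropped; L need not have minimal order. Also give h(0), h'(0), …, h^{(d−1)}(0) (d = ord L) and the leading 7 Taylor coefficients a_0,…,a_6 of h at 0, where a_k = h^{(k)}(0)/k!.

L = (10 + 54·x + 270·x^2 + 162·x^3) + (-1 - 10·x + 90·x^3 + 81·x^4)·Dx  (order 1).
h: a_k = -6, -60, -162, -1080, -2430, -14580, -30618, …
ICs: h(0) = -6.

f: a_k = -3, -3, -9, -15, -33, -63, -129, …
Substitute x→r, Dx→(1/r')Dx; clear ⇒ L₀.
h₀' ⇒ L via d/dx closure of L₀.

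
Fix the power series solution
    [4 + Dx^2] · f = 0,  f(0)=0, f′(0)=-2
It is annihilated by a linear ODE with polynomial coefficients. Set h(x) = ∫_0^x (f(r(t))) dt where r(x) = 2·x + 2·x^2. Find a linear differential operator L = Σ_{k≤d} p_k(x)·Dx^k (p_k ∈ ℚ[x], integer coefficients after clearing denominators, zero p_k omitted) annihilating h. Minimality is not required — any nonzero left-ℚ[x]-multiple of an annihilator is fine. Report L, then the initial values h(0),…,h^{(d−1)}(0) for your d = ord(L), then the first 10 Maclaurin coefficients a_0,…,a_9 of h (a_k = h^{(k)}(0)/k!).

f: a_k = 0, -2, 0, 4/3, 0, -4/15, 0, 8/315, 0, -4/2835, …
f∘r: x↦r, Dx↦Dx/r' in L_f ⇒ L₀.
Integrate: L := L₀·Dx.
L = (16 + 96·x + 192·x^2 + 128·x^3)·Dx - 2·Dx^2 + (1 + 2·x)·Dx^3  (order 3).
h: a_k = 0, 0, -2, -4/3, 8/3, 32/5, 176/45, -32/7, -3232/315, -2816/405, …
ICs: h(0) = 0, h′(0) = 0, h′′(0) = -4.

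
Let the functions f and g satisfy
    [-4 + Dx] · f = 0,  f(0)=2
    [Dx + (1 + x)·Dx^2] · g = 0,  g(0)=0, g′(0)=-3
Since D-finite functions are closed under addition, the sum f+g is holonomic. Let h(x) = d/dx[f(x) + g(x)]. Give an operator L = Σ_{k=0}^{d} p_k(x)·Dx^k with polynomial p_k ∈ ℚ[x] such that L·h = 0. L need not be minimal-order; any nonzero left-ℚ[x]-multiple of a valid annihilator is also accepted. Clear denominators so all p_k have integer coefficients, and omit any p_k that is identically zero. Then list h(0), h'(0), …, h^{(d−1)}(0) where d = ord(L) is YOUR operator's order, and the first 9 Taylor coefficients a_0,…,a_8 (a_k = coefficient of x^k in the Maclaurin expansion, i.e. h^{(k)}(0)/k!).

f: a_k = 2, 8, 16, 64/3, 64/3, 256/15, 512/45, 2048/315, 1024/315, …
g: a_k = 0, -3, 3/2, -1, 3/4, -3/5, 1/2, -3/7, 3/8, …
L₀ := lclm(L_f,L_g); ord L₀ ≤ 1+2.
h₀' ⇒ L via d/dx closure of L₀.
L = (-24 - 16·x) + (-14 - 32·x - 16·x^2)·Dx + (5 + 9·x + 4·x^2)·Dx^2  (order 2).
h: a_k = 5, 35, 61, 265/3, 247/3, 1069/15, 1913/45, 9137/315, 3151/315, …
ICs: h(0) = 5, h′(0) = 35.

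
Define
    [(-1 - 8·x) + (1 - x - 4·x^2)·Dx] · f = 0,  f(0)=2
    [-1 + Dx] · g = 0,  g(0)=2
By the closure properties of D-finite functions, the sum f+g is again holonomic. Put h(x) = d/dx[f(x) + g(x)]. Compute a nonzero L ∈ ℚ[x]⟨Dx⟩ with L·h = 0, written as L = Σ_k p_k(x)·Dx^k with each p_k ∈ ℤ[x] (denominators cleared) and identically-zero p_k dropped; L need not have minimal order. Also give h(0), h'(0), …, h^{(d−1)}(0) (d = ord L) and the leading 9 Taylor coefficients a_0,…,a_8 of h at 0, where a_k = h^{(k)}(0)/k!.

L = (44 + 466·x + 544·x^2 + 1728·x^3 + 384·x^4) + (-53 - 474·x - 599·x^2 - 1584·x^3 + 80·x^4 + 128·x^5)·Dx + (9 + 8·x + 55·x^2 - 144·x^3 - 464·x^4 - 128·x^5)·Dx^2  (order 2).
h: a_k = 4, 22, 55, 697/3, 7801/12, 130321/60, 2222641/360, 46972801/2520, 1062875521/20160, …
ICs: h(0) = 4, h′(0) = 22.

f: a_k = 2, 2, 10, 18, 58, 130, 362, 882, 2330, …
g: a_k = 2, 2, 1, 1/3, 1/12, 1/60, 1/360, 1/2520, 1/20160, …
Sum ⇒ L₀ = lclm(L_f,L_g) in ℚ(x)⟨Dx⟩.
h=h₀': d/dx-closure on L₀ ⇒ L.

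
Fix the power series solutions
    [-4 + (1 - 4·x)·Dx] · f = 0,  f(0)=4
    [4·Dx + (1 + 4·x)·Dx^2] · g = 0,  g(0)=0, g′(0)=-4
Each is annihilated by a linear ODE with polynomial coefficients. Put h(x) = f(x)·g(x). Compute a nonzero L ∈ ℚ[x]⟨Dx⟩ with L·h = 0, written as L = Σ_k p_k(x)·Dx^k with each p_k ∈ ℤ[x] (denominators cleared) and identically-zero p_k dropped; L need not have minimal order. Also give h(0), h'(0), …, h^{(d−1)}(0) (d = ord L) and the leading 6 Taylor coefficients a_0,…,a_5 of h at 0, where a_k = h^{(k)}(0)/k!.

f: a_k = 4, 16, 64, 256, 1024, 4096, …
g: a_k = 0, -4, 8, -64/3, 64, -1024/5, …
Sym-product of L_f,L_g gives L₀ (≤ ord 2).
L = 16 + (4 + 48·x)·Dx + (-1 + 16·x^2)·Dx^2  (order 2).
h: a_k = 0, -16, -32, -640/3, -1792/3, -48128/15, …
ICs: h(0) = 0, h′(0) = -16.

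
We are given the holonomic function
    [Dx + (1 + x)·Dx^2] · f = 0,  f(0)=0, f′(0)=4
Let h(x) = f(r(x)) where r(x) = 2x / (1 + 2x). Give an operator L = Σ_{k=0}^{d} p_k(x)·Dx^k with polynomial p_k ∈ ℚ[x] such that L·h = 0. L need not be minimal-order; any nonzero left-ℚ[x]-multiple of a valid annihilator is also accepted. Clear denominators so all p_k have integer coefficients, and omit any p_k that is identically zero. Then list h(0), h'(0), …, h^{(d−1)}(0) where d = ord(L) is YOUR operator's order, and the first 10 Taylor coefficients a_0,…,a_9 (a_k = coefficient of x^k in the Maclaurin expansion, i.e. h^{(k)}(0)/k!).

f: a_k = 0, 4, -2, 4/3, -1, 4/5, -2/3, 4/7, -1/2, 4/9, …
Substitute x→r, Dx→(1/r')Dx; clear ⇒ L₀.
L = (6 + 16·x)·Dx + (1 + 6·x + 8·x^2)·Dx^2  (order 2).
h: a_k = 0, 8, -24, 224/3, -240, 3968/5, -2688, 65024/7, -32640, 1046528/9, …
ICs: h(0) = 0, h′(0) = 8.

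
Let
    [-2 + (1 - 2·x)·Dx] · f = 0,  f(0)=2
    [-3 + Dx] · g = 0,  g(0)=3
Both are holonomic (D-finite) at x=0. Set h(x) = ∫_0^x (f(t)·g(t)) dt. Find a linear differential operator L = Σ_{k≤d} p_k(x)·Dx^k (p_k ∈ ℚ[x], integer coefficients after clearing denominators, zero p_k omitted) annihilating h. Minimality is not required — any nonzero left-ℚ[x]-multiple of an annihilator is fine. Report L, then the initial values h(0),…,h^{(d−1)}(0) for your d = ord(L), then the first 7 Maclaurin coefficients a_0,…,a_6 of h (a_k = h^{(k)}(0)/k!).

L = (5 - 6·x)·Dx + (-1 + 2·x)·Dx^2  (order 2).
h: a_k = 0, 6, 15, 29, 201/4, 1689/20, 5711/40, …
ICs: h(0) = 0, h′(0) = 6.

f: a_k = 2, 4, 8, 16, 32, 64, 128, …
g: a_k = 3, 9, 27/2, 27/2, 81/8, 243/40, 243/80, …
f·g: L₀ = L_f ⊗_s L_g, ord ≤ 1·1.
Integrate: L := L₀·Dx.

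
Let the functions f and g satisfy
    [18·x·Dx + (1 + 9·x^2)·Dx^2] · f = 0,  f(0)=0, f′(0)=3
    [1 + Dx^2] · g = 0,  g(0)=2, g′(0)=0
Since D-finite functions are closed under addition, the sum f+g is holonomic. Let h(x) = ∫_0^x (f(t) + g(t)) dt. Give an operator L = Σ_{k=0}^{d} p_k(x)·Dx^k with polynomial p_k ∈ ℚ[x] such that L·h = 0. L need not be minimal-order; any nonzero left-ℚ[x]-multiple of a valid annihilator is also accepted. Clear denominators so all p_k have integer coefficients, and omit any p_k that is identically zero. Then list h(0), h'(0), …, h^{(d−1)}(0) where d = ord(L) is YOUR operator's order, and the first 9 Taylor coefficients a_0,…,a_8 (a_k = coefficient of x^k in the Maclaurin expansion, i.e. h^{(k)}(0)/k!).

f: a_k = 0, 3, 0, -9, 0, 243/5, 0, -2187/7, 0, …
g: a_k = 2, 0, -1, 0, 1/12, 0, -1/360, 0, 1/20160, …
Sum ⇒ L₀ = lclm(L_f,L_g) in ℚ(x)⟨Dx⟩.
h=∫₀ˣh₀: take L = L₀·Dx.
L = (-1926·x + 17820·x^3 + 1458·x^5)·Dx^2 + (-17 + 351·x^2 + 4617·x^4 + 729·x^6)·Dx^3 + (-1926·x + 17820·x^3 + 1458·x^5)·Dx^4 + (-17 + 351·x^2 + 4617·x^4 + 729·x^6)·Dx^5  (order 5).
h: a_k = 0, 2, 3/2, -1/3, -9/4, 1/60, 81/10, -1/2520, -2187/56, …
ICs: h(0) = 0, h′(0) = 2, h′′(0) = 3, h′′′(0) = -2, h′′′′(0) = -54.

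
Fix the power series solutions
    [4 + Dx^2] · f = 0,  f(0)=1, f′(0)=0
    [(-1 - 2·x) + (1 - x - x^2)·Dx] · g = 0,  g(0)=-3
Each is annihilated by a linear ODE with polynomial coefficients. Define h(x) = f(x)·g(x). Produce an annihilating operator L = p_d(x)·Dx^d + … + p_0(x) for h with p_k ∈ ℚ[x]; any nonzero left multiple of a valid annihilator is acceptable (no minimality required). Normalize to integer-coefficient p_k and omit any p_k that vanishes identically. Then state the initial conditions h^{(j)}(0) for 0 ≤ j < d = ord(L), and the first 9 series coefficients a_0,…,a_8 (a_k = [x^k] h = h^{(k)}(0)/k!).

L = (-2 + 4·x + 4·x^2) + (2 + 4·x)·Dx + (-1 + x + x^2)·Dx^2  (order 2).
h: a_k = -3, -3, 0, -3, -5, -8, -191/15, -311/15, -1172/35, …
ICs: h(0) = -3, h′(0) = -3.

f: a_k = 1, 0, -2, 0, 2/3, 0, -4/45, 0, 2/315, …
g: a_k = -3, -3, -6, -9, -15, -24, -39, -63, -102, …
f·g: L₀ = L_f ⊗_s L_g, ord ≤ 2·1.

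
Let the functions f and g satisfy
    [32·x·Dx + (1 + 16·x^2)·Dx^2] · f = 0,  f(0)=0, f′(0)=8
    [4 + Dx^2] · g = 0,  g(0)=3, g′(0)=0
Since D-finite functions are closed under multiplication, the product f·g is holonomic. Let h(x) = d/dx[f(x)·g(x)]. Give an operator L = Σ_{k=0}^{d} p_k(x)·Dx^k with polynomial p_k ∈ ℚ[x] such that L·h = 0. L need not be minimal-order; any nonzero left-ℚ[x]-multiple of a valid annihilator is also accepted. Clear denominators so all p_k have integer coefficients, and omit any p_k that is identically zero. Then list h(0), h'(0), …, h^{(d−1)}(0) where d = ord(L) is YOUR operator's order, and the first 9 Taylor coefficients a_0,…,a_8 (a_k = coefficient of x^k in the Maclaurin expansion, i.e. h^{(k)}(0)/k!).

f: a_k = 0, 8, 0, -128/3, 0, 2048/5, 0, -32768/7, 0, …
g: a_k = 3, 0, -6, 0, 2, 0, -4/15, 0, 2/105, …
f·g: L₀ = L_f ⊗_s L_g, ord ≤ 2·2.
h₀' ⇒ L via d/dx closure of L₀.
L = (62288 + 2213376·x^2 + 73428992·x^4 + 58982400·x^6 + 3145728·x^8 - 167772160·x^10 + 268435456·x^12) + (35072·x + 2871296·x^3 + 39976960·x^5 + 52428800·x^7 + 83886080·x^9 + 268435456·x^11)·Dx + (15912 + 579328·x^2 + 18954240·x^4 + 19529728·x^6 + 9961472·x^8 - 16777216·x^10 + 134217728·x^12)·Dx^2 + (8768·x + 717824·x^3 + 9994240·x^5 + 13107200·x^7 + 20971520·x^9 + 67108864·x^11)·Dx^3 + (85 + 6496·x^2 + 149248·x^4 + 1196032·x^6 + 2293760·x^8 + 6291456·x^10 + 16777216·x^12)·Dx^4  (order 4).
h: a_k = 24, 0, -528, 0, 7504, 0, -1741792/15, 0, 12831856/7, …
ICs: h(0) = 24, h′(0) = 0, h′′(0) = -1056, h′′′(0) = 0.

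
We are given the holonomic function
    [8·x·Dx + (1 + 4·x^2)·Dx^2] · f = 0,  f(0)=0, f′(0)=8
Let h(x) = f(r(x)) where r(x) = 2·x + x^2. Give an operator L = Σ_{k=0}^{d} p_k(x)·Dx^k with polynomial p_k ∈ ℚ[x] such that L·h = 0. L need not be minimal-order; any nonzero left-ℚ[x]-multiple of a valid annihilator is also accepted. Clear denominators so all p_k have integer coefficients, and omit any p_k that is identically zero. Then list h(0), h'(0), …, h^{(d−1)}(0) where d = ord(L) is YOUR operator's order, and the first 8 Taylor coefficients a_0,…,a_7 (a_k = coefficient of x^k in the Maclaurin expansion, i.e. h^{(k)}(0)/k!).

L = (-1 + 32·x + 64·x^2 + 48·x^3 + 12·x^4)·Dx + (1 + x + 16·x^2 + 32·x^3 + 20·x^4 + 4·x^5)·Dx^2  (order 2).
h: a_k = 0, 16, 8, -256/3, -128, 3776/5, 6112/3, -51200/7, …
ICs: h(0) = 0, h′(0) = 16.

f: a_k = 0, 8, 0, -32/3, 0, 128/5, 0, -512/7, …
f∘r: x↦r, Dx↦Dx/r' in L_f ⇒ L₀.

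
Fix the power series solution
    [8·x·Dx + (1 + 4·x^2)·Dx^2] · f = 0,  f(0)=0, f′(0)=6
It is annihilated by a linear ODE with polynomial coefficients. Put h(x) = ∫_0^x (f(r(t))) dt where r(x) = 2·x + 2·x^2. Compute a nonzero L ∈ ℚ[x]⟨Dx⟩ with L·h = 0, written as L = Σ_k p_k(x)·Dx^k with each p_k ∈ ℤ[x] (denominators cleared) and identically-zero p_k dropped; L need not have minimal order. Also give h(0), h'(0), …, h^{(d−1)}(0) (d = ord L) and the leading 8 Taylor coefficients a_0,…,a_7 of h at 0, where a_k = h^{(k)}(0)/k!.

f: a_k = 0, 6, 0, -8, 0, 96/5, 0, -384/7, …
Change of var in L_f (x↦r) gives L₀.
∫: right-multiply L₀ by Dx.
L = (-2 + 32·x + 128·x^2 + 192·x^3 + 96·x^4)·Dx^2 + (1 + 2·x + 16·x^2 + 64·x^3 + 80·x^4 + 32·x^5)·Dx^3  (order 3).
h: a_k = 0, 0, 6, 4, -16, -192/5, 352/5, 3008/7, …
ICs: h(0) = 0, h′(0) = 0, h′′(0) = 12.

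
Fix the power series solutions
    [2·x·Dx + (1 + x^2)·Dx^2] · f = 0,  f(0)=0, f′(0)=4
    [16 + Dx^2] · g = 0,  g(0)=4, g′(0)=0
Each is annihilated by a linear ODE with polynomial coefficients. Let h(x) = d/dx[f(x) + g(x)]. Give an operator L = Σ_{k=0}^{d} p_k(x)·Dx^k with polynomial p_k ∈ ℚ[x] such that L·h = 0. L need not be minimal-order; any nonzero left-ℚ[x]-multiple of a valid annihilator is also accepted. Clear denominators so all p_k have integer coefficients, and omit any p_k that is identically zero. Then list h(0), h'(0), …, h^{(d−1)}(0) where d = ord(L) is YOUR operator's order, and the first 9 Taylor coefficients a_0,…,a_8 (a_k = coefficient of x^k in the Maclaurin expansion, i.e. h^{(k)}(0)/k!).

L = (64·x + 704·x^3 + 256·x^5) + (112 + 416·x^2 + 432·x^4 + 128·x^6)·Dx + (4·x + 44·x^3 + 16·x^5)·Dx^2 + (7 + 26·x^2 + 27·x^4 + 8·x^6)·Dx^3  (order 3).
h: a_k = 4, -64, -4, 512/3, 4, -2048/15, -4, 16384/315, 4, …
ICs: h(0) = 4, h′(0) = -64, h′′(0) = -8.

f: a_k = 0, 4, 0, -4/3, 0, 4/5, 0, -4/7, 0, …
g: a_k = 4, 0, -32, 0, 128/3, 0, -1024/45, 0, 2048/315, …
L₀ := lclm(L_f,L_g); ord L₀ ≤ 2+2.
h₀' ⇒ L via d/dx closure of L₀.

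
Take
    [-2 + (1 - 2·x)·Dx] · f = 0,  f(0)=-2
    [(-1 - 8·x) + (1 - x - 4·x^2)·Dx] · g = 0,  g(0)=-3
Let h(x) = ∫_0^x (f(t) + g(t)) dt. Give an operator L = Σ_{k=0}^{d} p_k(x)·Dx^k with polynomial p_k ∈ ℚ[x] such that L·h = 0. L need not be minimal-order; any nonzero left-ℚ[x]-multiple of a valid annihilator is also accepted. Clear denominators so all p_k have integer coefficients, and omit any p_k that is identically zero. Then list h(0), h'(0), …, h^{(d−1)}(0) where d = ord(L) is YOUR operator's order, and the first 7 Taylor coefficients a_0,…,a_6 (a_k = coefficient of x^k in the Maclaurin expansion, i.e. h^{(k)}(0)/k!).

L = (12 - 48·x + 192·x^2 - 128·x^3)·Dx + (-2 - 96·x^2 + 352·x^3 - 256·x^4)·Dx^2 + (-1 + 11·x - 30·x^2 + 80·x^4 - 64·x^5)·Dx^3  (order 3).
h: a_k = 0, -5, -7/2, -23/3, -43/4, -119/5, -259/6, …
ICs: h(0) = 0, h′(0) = -5, h′′(0) = -7.

f: a_k = -2, -4, -8, -16, -32, -64, -128, …
g: a_k = -3, -3, -15, -27, -87, -195, -543, …
Weyl lclm of L_f,L_g ⇒ L₀ (ord ≤ 2).
h=∫₀ˣh₀: take L = L₀·Dx.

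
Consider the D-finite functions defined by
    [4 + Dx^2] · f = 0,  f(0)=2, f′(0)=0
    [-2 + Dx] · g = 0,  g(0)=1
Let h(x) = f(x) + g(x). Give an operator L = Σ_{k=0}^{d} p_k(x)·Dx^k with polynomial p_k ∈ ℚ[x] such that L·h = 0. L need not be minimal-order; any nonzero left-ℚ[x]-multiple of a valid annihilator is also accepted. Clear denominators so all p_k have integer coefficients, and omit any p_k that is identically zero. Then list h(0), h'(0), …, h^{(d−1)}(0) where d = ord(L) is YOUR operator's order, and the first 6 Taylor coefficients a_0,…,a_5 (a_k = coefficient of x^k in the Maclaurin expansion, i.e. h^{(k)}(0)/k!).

f: a_k = 2, 0, -4, 0, 4/3, 0, …
g: a_k = 1, 2, 2, 4/3, 2/3, 4/15, …
L₀ := lclm(L_f,L_g); ord L₀ ≤ 2+1.
L = -8 + 4·Dx - 2·Dx^2 + Dx^3  (order 3).
h: a_k = 3, 2, -2, 4/3, 2, 4/15, …
ICs: h(0) = 3, h′(0) = 2, h′′(0) = -4.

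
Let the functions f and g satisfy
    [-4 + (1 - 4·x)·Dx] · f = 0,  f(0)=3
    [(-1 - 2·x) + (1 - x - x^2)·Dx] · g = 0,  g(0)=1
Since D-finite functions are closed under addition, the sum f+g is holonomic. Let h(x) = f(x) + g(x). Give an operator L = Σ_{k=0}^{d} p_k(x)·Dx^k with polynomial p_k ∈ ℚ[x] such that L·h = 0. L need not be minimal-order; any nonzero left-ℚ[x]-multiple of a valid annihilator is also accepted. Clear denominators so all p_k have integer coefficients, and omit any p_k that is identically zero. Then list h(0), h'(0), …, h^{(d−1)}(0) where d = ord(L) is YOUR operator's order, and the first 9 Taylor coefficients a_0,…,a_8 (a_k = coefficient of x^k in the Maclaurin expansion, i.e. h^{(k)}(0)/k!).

f: a_k = 3, 12, 48, 192, 768, 3072, 12288, 49152, 196608, …
g: a_k = 1, 1, 2, 3, 5, 8, 13, 21, 34, …
f+g: L₀ = lclm(L_f,L_g), ord ≤ 1+1.
L = (-16 - 72·x + 24·x^2 - 32·x^3) + (28 - 38·x - 54·x^2 + 16·x^3 - 64·x^4)·Dx + (-3 + 17·x - 23·x^2 + 14·x^3 - 4·x^4 - 16·x^5)·Dx^2  (order 2).
h: a_k = 4, 13, 50, 195, 773, 3080, 12301, 49173, 196642, …
ICs: h(0) = 4, h′(0) = 13.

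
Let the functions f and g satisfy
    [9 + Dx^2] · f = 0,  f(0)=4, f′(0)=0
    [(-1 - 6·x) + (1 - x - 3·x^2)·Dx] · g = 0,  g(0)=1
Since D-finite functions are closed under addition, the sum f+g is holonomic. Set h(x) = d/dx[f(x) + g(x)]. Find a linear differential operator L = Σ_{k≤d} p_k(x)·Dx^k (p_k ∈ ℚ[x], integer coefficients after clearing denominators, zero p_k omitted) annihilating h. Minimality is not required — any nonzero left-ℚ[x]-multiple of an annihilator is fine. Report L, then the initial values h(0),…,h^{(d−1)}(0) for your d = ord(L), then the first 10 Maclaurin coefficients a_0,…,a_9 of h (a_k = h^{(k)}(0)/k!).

L = (1584 + 7614·x + 25326·x^2 + 15390·x^3 + 26730·x^4 + 13122·x^5 + 13122·x^6) + (-153 - 819·x + 918·x^2 + 2133·x^3 + 1620·x^4 + 3645·x^5 + 5103·x^6 + 4374·x^7)·Dx + (176 + 846·x + 2814·x^2 + 1710·x^3 + 2970·x^4 + 1458·x^5 + 1458·x^6)·Dx^2 + (-17 - 91·x + 102·x^2 + 237·x^3 + 180·x^4 + 405·x^5 + 567·x^6 + 486·x^7)·Dx^3  (order 3).
h: a_k = 1, -28, 21, 130, 200, 5577/10, 1519, 569689/140, 10431, 30048871/1120, …
ICs: h(0) = 1, h′(0) = -28, h′′(0) = 42.

f: a_k = 4, 0, -18, 0, 27/2, 0, -81/20, 0, 729/1120, 0, …
g: a_k = 1, 1, 4, 7, 19, 40, 97, 217, 508, 1159, …
f+g: L₀ = lclm(L_f,L_g), ord ≤ 2+1.
h=h₀': d/dx-closure on L₀ ⇒ L.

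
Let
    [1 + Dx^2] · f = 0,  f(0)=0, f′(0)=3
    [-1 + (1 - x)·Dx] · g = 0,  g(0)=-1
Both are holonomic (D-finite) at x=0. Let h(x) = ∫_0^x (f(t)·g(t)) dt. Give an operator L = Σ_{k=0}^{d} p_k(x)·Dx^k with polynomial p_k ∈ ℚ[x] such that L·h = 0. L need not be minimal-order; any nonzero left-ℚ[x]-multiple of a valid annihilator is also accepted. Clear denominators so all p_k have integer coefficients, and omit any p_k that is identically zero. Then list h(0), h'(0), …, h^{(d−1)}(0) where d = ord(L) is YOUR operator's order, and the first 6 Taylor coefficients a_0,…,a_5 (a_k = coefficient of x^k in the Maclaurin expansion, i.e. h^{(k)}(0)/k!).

L = (-1 + x)·Dx + 2·Dx^2 + (-1 + x)·Dx^3  (order 3).
h: a_k = 0, 0, -3/2, -1, -5/8, -1/2, …
ICs: h(0) = 0, h′(0) = 0, h′′(0) = -3.

f: a_k = 0, 3, 0, -1/2, 0, 1/40, …
g: a_k = -1, -1, -1, -1, -1, -1, …
L₀ := L_f ⊗_s L_g (sym. prod.), ord ≤ 2.
h=∫₀ˣh₀: take L = L₀·Dx.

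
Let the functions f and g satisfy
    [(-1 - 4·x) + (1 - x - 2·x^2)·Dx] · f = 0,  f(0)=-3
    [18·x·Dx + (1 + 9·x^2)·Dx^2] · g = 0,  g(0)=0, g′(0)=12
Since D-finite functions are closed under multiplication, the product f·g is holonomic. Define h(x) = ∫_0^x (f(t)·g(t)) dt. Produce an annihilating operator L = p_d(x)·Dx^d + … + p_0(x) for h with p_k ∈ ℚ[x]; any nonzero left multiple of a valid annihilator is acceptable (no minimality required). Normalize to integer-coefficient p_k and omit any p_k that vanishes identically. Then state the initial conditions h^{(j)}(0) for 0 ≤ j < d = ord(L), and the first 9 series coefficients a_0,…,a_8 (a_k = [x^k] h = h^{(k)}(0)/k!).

L = (4 + 18·x + 108·x^2)·Dx + (2 - 10·x + 36·x^2 + 108·x^3)·Dx^2 + (-1 + x - 7·x^2 + 9·x^3 + 18·x^4)·Dx^3  (order 3).
h: a_k = 0, 0, -18, -12, 0, -72/5, -546/5, -3996/35, 7173/35, …
ICs: h(0) = 0, h′(0) = 0, h′′(0) = -36.

f: a_k = -3, -3, -9, -15, -33, -63, -129, -255, -513, …
g: a_k = 0, 12, 0, -36, 0, 972/5, 0, -8748/7, 0, …
Sym-product of L_f,L_g gives L₀ (≤ ord 2).
Integrate: L := L₀·Dx.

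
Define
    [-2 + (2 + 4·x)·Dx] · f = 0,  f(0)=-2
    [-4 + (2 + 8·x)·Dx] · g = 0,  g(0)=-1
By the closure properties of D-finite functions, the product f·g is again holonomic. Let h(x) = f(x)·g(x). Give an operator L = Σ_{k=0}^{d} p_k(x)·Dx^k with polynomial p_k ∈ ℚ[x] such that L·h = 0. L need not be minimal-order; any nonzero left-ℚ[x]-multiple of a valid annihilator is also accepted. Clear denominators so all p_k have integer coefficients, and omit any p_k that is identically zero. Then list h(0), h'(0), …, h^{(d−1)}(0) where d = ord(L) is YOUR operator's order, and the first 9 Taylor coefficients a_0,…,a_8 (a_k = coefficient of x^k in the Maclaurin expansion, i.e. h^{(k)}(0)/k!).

f: a_k = -2, -2, 1, -1, 5/4, -7/4, 21/8, -33/8, 429/64, …
g: a_k = -1, -2, 2, -4, 10, -28, 84, -264, 858, …
h₀=f·g: eliminate ⇒ L₀, order ≤ 1·1.
L = (-3 - 8·x) + (1 + 6·x + 8·x^2)·Dx  (order 1).
h: a_k = 2, 6, -1, 3, -37/4, 117/4, -757/8, 2499/8, -67181/64, …
ICs: h(0) = 2.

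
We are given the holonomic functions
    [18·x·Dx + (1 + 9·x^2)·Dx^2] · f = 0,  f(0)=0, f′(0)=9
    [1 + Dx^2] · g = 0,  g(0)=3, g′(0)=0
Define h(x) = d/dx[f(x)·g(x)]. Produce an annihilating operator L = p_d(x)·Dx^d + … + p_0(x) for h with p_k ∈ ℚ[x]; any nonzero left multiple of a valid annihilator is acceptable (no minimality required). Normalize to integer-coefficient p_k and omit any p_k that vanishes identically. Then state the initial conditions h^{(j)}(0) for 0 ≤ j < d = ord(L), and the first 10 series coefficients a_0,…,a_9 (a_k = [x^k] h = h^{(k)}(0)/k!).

f: a_k = 0, 9, 0, -27, 0, 729/5, 0, -6561/7, 0, 6561, …
g: a_k = 3, 0, -3/2, 0, 1/8, 0, -1/240, 0, 1/13440, 0, …
h₀=f·g: eliminate ⇒ L₀, order ≤ 2·2.
h₀' ⇒ L via d/dx closure of L₀.
L = (38998 + 738774·x^2 + 15162957·x^4 + 3032640·x^6 - 78732·x^8 - 1771470·x^10 + 531441·x^12) + (20772·x + 1033884·x^3 + 7902360·x^5 + 2624400·x^7 + 1180980·x^9 + 2125764·x^11)·Dx + (39368 + 755028·x^2 + 15369750·x^4 + 3887028·x^6 + 314928·x^8 - 1417176·x^10 + 1062882·x^12)·Dx^2 + (20772·x + 1033884·x^3 + 7902360·x^5 + 2624400·x^7 + 1180980·x^9 + 2125764·x^11)·Dx^3 + (370 + 16254·x^2 + 206793·x^4 + 854388·x^6 + 393660·x^8 + 354294·x^10 + 531441·x^12)·Dx^4  (order 4).
h: a_k = 27, 0, -567/2, 0, 19161/8, 0, -1699023/80, 0, 170208999/896, 0, …
ICs: h(0) = 27, h′(0) = 0, h′′(0) = -567, h′′′(0) = 0.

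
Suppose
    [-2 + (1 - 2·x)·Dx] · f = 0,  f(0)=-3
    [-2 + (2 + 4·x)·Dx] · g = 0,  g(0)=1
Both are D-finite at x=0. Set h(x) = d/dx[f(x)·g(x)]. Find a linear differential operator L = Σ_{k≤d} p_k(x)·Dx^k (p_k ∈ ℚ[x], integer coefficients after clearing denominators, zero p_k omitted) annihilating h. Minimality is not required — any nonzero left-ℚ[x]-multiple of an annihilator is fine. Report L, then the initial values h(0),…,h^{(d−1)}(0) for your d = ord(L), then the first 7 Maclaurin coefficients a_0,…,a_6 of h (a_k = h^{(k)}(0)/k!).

f: a_k = -3, -6, -12, -24, -48, -96, -192, …
g: a_k = 1, 1, -1/2, 1/2, -5/8, 7/8, -21/16, …
Sym-product of L_f,L_g gives L₀ (≤ ord 1).
h₀' ⇒ L via d/dx closure of L₀.
L = (11 + 36·x + 12·x^2) + (-3 - 2·x + 12·x^2 + 8·x^3)·Dx  (order 1).
h: a_k = -9, -33, -207/2, -537/2, -5475/8, -12951/8, -61131/16, …
ICs: h(0) = -9.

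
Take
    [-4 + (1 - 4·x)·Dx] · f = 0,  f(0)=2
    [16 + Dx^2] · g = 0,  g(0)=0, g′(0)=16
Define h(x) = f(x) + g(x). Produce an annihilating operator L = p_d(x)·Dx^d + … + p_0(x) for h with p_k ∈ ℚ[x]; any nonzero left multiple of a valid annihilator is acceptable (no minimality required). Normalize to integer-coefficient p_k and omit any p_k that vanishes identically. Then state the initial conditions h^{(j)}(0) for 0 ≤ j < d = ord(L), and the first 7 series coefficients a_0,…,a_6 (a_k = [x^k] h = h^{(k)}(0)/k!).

L = (448 - 512·x + 1024·x^2) + (-48 + 320·x - 768·x^2 + 1024·x^3)·Dx + (28 - 32·x + 64·x^2)·Dx^2 + (-3 + 20·x - 48·x^2 + 64·x^3)·Dx^3  (order 3).
h: a_k = 2, 24, 32, 256/3, 512, 31232/15, 8192, …
ICs: h(0) = 2, h′(0) = 24, h′′(0) = 64.

f: a_k = 2, 8, 32, 128, 512, 2048, 8192, …
g: a_k = 0, 16, 0, -128/3, 0, 512/15, 0, …
h₀=f+g: left-lcm gives L₀, ord ≤ 3.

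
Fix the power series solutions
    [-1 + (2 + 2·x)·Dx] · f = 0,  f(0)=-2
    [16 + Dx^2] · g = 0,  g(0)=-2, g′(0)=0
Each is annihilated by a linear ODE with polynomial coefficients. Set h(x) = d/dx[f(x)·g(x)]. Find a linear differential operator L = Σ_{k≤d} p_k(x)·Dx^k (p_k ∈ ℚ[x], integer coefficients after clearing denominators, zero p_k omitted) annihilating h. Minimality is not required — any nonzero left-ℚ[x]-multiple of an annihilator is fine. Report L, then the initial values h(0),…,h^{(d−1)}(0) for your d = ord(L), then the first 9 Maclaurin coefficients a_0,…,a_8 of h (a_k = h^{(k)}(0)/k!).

f: a_k = -2, -1, 1/4, -1/8, 5/64, -7/128, 21/512, -33/1024, 429/16384, …
g: a_k = -2, 0, 16, 0, -64/3, 0, 512/45, 0, -1024/315, …
Product ⇒ symmetric product L₀, ord ≤ 2.
h₀' ⇒ L via d/dx closure of L₀.
L = (4733 + 17664·x + 25216·x^2 + 16384·x^3 + 4096·x^4) + (-244 - 756·x - 768·x^2 - 256·x^3)·Dx + (268 + 1048·x + 1548·x^2 + 1024·x^3 + 256·x^4)·Dx^2  (order 2).
h: a_k = 2, -65, -189/4, 4465/24, 18665/192, -310129/1920, -1535653/23040, 21374753/322560, 13022409/573440, …
ICs: h(0) = 2, h′(0) = -65.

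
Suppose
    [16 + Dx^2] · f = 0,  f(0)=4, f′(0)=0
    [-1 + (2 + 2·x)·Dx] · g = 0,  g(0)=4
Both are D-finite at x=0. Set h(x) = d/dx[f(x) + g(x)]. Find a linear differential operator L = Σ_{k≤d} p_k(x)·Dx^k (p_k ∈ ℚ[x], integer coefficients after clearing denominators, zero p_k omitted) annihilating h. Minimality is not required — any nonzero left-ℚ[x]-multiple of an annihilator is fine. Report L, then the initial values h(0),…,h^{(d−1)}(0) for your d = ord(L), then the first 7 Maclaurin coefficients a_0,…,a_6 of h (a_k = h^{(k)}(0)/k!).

L = (-1264 - 2048·x - 1024·x^2) + (-2144 - 6240·x - 6144·x^2 - 2048·x^3)·Dx + (-79 - 128·x - 64·x^2)·Dx^2 + (-134 - 390·x - 384·x^2 - 128·x^3)·Dx^3  (order 3).
h: a_k = 2, -65, 3/4, 4081/24, 35/64, -263089/1920, 231/512, …
ICs: h(0) = 2, h′(0) = -65, h′′(0) = 3/2.

f: a_k = 4, 0, -32, 0, 128/3, 0, -1024/45, …
g: a_k = 4, 2, -1/2, 1/4, -5/32, 7/64, -21/256, …
Weyl lclm of L_f,L_g ⇒ L₀ (ord ≤ 3).
Differentiate: ansatz ord ≤ ord L₀ ⇒ L.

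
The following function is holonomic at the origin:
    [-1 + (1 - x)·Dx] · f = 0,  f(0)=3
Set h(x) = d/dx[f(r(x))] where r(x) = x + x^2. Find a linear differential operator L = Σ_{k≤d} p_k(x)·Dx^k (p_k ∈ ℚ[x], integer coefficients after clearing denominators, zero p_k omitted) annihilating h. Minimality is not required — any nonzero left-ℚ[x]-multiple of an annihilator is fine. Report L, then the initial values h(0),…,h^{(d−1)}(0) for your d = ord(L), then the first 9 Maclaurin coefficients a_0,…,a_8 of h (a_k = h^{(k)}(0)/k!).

f: a_k = 3, 3, 3, 3, 3, 3, 3, 3, 3, …
f∘r: x↦r, Dx↦Dx/r' in L_f ⇒ L₀.
h=h₀': d/dx-closure on L₀ ⇒ L.
L = (4 + 6·x + 6·x^2) + (-1 - x + 3·x^2 + 2·x^3)·Dx  (order 1).
h: a_k = 3, 12, 27, 60, 120, 234, 441, 816, 1485, …
ICs: h(0) = 3.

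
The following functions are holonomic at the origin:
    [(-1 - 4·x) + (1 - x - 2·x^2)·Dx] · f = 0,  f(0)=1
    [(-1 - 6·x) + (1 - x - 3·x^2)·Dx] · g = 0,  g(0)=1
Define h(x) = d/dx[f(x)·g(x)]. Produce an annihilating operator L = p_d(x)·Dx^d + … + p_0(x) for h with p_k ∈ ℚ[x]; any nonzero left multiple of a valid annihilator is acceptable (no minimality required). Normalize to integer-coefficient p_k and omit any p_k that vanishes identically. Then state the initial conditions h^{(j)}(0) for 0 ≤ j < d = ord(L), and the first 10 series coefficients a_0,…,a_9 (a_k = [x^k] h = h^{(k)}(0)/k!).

f: a_k = 1, 1, 3, 5, 11, 21, 43, 85, 171, 341, …
g: a_k = 1, 1, 4, 7, 19, 40, 97, 217, 508, 1159, …
L₀ := L_f ⊗_s L_g (sym. prod.), ord ≤ 1.
Derive L from L₀ (diff closure).
L = (16 + 18·x - 36·x^2 - 368·x^3 - 132·x^4 + 900·x^5 + 720·x^6) + (-2 - 4·x + 39·x^2 + 16·x^3 - 160·x^4 - 69·x^5 + 210·x^6 + 144·x^7)·Dx  (order 1).
h: a_k = 2, 16, 57, 216, 660, 2022, 5726, 16000, 43155, 114780, …
ICs: h(0) = 2.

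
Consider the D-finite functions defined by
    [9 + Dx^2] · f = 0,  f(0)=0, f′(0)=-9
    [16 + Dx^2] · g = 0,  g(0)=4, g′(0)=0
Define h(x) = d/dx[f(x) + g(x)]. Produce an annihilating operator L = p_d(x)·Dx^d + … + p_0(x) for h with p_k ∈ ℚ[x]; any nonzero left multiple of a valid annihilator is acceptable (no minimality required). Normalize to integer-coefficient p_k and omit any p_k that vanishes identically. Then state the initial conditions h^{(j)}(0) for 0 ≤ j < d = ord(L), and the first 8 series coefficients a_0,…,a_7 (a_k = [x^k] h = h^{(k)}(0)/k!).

f: a_k = 0, -9, 0, 27/2, 0, -243/40, 0, 729/560, …
g: a_k = 4, 0, -32, 0, 128/3, 0, -1024/45, 0, …
L₀ := lclm(L_f,L_g); ord L₀ ≤ 2+2.
Derive L from L₀ (diff closure).
L = 144 + 25·Dx^2 + Dx^4  (order 4).
h: a_k = -9, -64, 81/2, 512/3, -243/8, -2048/15, 729/80, 16384/315, …
ICs: h(0) = -9, h′(0) = -64, h′′(0) = 81, h′′′(0) = 1024.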